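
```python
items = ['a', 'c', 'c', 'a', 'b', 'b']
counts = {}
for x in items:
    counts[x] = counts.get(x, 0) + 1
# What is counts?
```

Initial: counts = {}, items = ['a', 'c', 'c', 'a', 'b', 'b']
See 'a': counts = {'a': 1}
See 'c': counts = {'a': 1, 'c': 1}
See 'c': counts = {'a': 1, 'c': 2}
See 'a': counts = {'a': 2, 'c': 2}
See 'b': counts = {'a': 2, 'c': 2, 'b': 1}
See 'b': counts = {'a': 2, 'c': 2, 'b': 2}

{'a': 2, 'c': 2, 'b': 2}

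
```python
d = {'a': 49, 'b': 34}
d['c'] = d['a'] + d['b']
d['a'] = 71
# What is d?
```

After line 1: d = {'a': 49, 'b': 34}
After line 2 (d['c'] = 49 + 34): d = {'a': 49, 'b': 34, 'c': 83}
After line 3: d = {'a': 71, 'b': 34, 'c': 83}

{'a': 71, 'b': 34, 'c': 83}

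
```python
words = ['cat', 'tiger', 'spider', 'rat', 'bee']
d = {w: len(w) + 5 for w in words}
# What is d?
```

{'cat': 8, 'tiger': 10, 'spider': 11, 'rat': 8, 'bee': 8}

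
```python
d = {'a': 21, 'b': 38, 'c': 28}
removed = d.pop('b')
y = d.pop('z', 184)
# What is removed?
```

After line 1: d = {'a': 21, 'b': 38, 'c': 28}
After line 2 (pop 'b' returns 38): d = {'a': 21, 'c': 28}, removed = 38
After line 3 (pop 'z' missing, returns default 184): d = {'a': 21, 'c': 28}, y = 184

38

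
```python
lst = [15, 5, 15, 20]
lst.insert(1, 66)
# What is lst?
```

[15, 66, 5, 15, 20]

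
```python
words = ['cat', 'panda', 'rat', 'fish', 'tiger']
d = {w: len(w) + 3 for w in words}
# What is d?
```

{'cat': 6, 'panda': 8, 'rat': 6, 'fish': 7, 'tiger': 8}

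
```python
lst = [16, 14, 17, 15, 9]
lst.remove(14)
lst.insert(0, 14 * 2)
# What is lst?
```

After line 1: lst = [16, 14, 17, 15, 9]
After line 2 (remove first 14): lst = [16, 17, 15, 9]
After line 3 (insert 28 at index 0): lst = [28, 16, 17, 15, 9]

[28, 16, 17, 15, 9]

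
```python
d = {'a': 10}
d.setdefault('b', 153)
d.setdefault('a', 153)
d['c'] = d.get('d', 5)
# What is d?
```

After line 1: d = {'a': 10}
After line 2 (setdefault adds 'b'=153): d = {'a': 10, 'b': 153}
After line 3 (setdefault 'a' no-op, already exists): d = {'a': 10, 'b': 153}
After line 4 (get('d', 5) returns default since 'd' not in d): d = {'a': 10, 'b': 153, 'c': 5}

{'a': 10, 'b': 153, 'c': 5}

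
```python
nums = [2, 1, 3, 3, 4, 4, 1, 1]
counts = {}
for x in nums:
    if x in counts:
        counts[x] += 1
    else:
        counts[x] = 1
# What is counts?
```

Initial: counts = {}, nums = [2, 1, 3, 3, 4, 4, 1, 1]
See 2: counts = {2: 1}
See 1: counts = {2: 1, 1: 1}
See 3: counts = {2: 1, 1: 1, 3: 1}
See 3: counts = {2: 1, 1: 1, 3: 2}
See 4: counts = {2: 1, 1: 1, 3: 2, 4: 1}
See 4: counts = {2: 1, 1: 1, 3: 2, 4: 2}
See 1: counts = {2: 1, 1: 2, 3: 2, 4: 2}
See 1: counts = {2: 1, 1: 3, 3: 2, 4: 2}

{2: 1, 1: 3, 3: 2, 4: 2}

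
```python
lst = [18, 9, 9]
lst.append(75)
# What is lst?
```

[18, 9, 9, 75]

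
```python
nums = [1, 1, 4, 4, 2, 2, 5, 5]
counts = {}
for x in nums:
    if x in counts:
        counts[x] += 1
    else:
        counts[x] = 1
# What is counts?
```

Initial: counts = {}, nums = [1, 1, 4, 4, 2, 2, 5, 5]
See 1: counts = {1: 1}
See 1: counts = {1: 2}
See 4: counts = {1: 2, 4: 1}
See 4: counts = {1: 2, 4: 2}
See 2: counts = {1: 2, 4: 2, 2: 1}
See 2: counts = {1: 2, 4: 2, 2: 2}
See 5: counts = {1: 2, 4: 2, 2: 2, 5: 1}
See 5: counts = {1: 2, 4: 2, 2: 2, 5: 2}

{1: 2, 4: 2, 2: 2, 5: 2}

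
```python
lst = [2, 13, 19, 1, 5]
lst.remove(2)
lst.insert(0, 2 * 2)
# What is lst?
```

After line 1: lst = [2, 13, 19, 1, 5]
After line 2 (remove first 2): lst = [13, 19, 1, 5]
After line 3 (insert 4 at index 0): lst = [4, 13, 19, 1, 5]

[4, 13, 19, 1, 5]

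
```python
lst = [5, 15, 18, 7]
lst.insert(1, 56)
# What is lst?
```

[5, 56, 15, 18, 7]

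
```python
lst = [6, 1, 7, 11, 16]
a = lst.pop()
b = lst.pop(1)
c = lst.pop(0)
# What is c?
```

After line 1: lst = [6, 1, 7, 11, 16]
After line 2 (pop() -> a = 16): lst = [6, 1, 7, 11]
After line 3 (pop(1) -> b = 1): lst = [6, 7, 11]
After line 4 (pop(0) -> c = 6): lst = [7, 11]

6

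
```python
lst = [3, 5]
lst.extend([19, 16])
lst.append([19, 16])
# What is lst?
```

After line 1: lst = [3, 5]
After line 2 (extend unpacks [19, 16]): lst = [3, 5, 19, 16]
After line 3 (append adds [19, 16] as single element): lst = [3, 5, 19, 16, [19, 16]]

[3, 5, 19, 16, [19, 16]]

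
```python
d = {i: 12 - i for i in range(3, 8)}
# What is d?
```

{3: 9, 4: 8, 5: 7, 6: 6, 7: 5}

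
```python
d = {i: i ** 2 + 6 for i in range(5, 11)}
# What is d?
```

{5: 31, 6: 42, 7: 55, 8: 70, 9: 87, 10: 106}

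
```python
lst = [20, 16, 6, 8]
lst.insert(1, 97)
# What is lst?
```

[20, 97, 16, 6, 8]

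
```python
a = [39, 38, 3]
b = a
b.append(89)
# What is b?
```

After line 1: a = [39, 38, 3]
After line 2 (b = a is an alias, same object): a = [39, 38, 3], b = [39, 38, 3]
After line 3 (b.append mutates the shared list): a = [39, 38, 3, 89], b = [39, 38, 3, 89]

[39, 38, 3, 89]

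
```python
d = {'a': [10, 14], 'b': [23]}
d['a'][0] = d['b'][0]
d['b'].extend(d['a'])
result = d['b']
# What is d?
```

After line 1: d = {'a': [10, 14], 'b': [23]}
After line 2 (a[0] = b[0] = 23): d = {'a': [23, 14], 'b': [23]}
After line 3 (b.extend(a) appends [23, 14]): d = {'a': [23, 14], 'b': [23, 23, 14]}
After line 4: result = d['b'] = [23, 23, 14]

{'a': [23, 14], 'b': [23, 23, 14]}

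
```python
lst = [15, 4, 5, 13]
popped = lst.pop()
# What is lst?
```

[15, 4, 5]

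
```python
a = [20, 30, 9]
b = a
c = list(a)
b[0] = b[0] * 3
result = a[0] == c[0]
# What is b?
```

After line 1: a = [20, 30, 9]
After line 2 (b = a, alias): a = [20, 30, 9], b = [20, 30, 9]
After line 3 (c = list(a) is a copy, new object): c = [20, 30, 9]
After line 4 (b[0] = 20 * 3 = 60; mutates shared a/b): a = b = [60, 30, 9], c = [20, 30, 9]
After line 5 (a[0] = 60, c[0] = 20; result = False)

[60, 30, 9]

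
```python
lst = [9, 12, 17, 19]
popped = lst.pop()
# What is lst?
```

[9, 12, 17]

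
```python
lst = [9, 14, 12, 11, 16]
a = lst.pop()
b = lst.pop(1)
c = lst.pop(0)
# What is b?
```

After line 1: lst = [9, 14, 12, 11, 16]
After line 2 (pop() -> a = 16): lst = [9, 14, 12, 11]
After line 3 (pop(1) -> b = 14): lst = [9, 12, 11]
After line 4 (pop(0) -> c = 9): lst = [12, 11]

14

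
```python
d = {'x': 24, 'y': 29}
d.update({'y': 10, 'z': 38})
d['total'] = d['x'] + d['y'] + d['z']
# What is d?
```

After line 1: d = {'x': 24, 'y': 29}
After line 2 (y overwritten, z added): d = {'x': 24, 'y': 10, 'z': 38}
After line 3 (total = 24 + 10 + 38 = 72): d = {'x': 24, 'y': 10, 'z': 38, 'total': 72}

{'x': 24, 'y': 10, 'z': 38, 'total': 72}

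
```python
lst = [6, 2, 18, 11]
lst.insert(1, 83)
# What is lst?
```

[6, 83, 2, 18, 11]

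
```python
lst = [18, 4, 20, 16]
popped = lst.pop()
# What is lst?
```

[18, 4, 20]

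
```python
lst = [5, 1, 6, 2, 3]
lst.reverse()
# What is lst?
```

[3, 2, 6, 1, 5]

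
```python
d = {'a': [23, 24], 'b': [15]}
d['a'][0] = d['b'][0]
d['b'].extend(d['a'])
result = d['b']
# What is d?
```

After line 1: d = {'a': [23, 24], 'b': [15]}
After line 2 (a[0] = b[0] = 15): d = {'a': [15, 24], 'b': [15]}
After line 3 (b.extend(a) appends [15, 24]): d = {'a': [15, 24], 'b': [15, 15, 24]}
After line 4: result = d['b'] = [15, 15, 24]

{'a': [15, 24], 'b': [15, 15, 24]}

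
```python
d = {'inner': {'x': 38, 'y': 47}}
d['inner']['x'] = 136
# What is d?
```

After line 1: d = {'inner': {'x': 38, 'y': 47}}
After line 2 (inner x overwritten): d = {'inner': {'x': 136, 'y': 47}}

{'inner': {'x': 136, 'y': 47}}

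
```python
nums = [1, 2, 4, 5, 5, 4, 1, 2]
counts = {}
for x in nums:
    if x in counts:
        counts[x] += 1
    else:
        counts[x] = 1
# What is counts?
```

Initial: counts = {}, nums = [1, 2, 4, 5, 5, 4, 1, 2]
See 1: counts = {1: 1}
See 2: counts = {1: 1, 2: 1}
See 4: counts = {1: 1, 2: 1, 4: 1}
See 5: counts = {1: 1, 2: 1, 4: 1, 5: 1}
See 5: counts = {1: 1, 2: 1, 4: 1, 5: 2}
See 4: counts = {1: 1, 2: 1, 4: 2, 5: 2}
See 1: counts = {1: 2, 2: 1, 4: 2, 5: 2}
See 2: counts = {1: 2, 2: 2, 4: 2, 5: 2}

{1: 2, 2: 2, 4: 2, 5: 2}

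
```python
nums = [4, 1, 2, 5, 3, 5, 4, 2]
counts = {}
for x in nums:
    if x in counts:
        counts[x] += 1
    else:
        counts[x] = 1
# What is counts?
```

Initial: counts = {}, nums = [4, 1, 2, 5, 3, 5, 4, 2]
See 4: counts = {4: 1}
See 1: counts = {4: 1, 1: 1}
See 2: counts = {4: 1, 1: 1, 2: 1}
See 5: counts = {4: 1, 1: 1, 2: 1, 5: 1}
See 3: counts = {4: 1, 1: 1, 2: 1, 5: 1, 3: 1}
See 5: counts = {4: 1, 1: 1, 2: 1, 5: 2, 3: 1}
See 4: counts = {4: 2, 1: 1, 2: 1, 5: 2, 3: 1}
See 2: counts = {4: 2, 1: 1, 2: 2, 5: 2, 3: 1}

{4: 2, 1: 1, 2: 2, 5: 2, 3: 1}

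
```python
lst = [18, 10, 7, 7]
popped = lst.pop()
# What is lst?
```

[18, 10, 7]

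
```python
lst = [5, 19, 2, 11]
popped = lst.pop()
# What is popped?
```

11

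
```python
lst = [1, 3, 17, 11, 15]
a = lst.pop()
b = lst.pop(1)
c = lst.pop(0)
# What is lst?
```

After line 1: lst = [1, 3, 17, 11, 15]
After line 2 (pop() -> a = 15): lst = [1, 3, 17, 11]
After line 3 (pop(1) -> b = 3): lst = [1, 17, 11]
After line 4 (pop(0) -> c = 1): lst = [17, 11]

[17, 11]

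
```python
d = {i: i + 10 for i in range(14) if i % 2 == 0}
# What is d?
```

{0: 10, 2: 12, 4: 14, 6: 16, 8: 18, 10: 20, 12: 22}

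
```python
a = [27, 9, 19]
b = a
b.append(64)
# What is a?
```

After line 1: a = [27, 9, 19]
After line 2 (b = a is an alias, same object): a = [27, 9, 19], b = [27, 9, 19]
After line 3 (b.append mutates the shared list): a = [27, 9, 19, 64], b = [27, 9, 19, 64]

[27, 9, 19, 64]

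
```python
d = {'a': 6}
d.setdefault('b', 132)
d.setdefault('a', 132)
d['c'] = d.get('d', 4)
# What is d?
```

After line 1: d = {'a': 6}
After line 2 (setdefault adds 'b'=132): d = {'a': 6, 'b': 132}
After line 3 (setdefault 'a' no-op, already exists): d = {'a': 6, 'b': 132}
After line 4 (get('d', 4) returns default since 'd' not in d): d = {'a': 6, 'b': 132, 'c': 4}

{'a': 6, 'b': 132, 'c': 4}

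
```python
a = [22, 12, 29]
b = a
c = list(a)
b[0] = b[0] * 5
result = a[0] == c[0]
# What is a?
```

After line 1: a = [22, 12, 29]
After line 2 (b = a, alias): a = [22, 12, 29], b = [22, 12, 29]
After line 3 (c = list(a) is a copy, new object): c = [22, 12, 29]
After line 4 (b[0] = 22 * 5 = 110; mutates shared a/b): a = b = [110, 12, 29], c = [22, 12, 29]
After line 5 (a[0] = 110, c[0] = 22; result = False)

[110, 12, 29]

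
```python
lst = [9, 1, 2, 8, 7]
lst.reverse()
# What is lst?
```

[7, 8, 2, 1, 9]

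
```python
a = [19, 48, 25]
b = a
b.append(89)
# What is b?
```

After line 1: a = [19, 48, 25]
After line 2 (b = a is an alias, same object): a = [19, 48, 25], b = [19, 48, 25]
After line 3 (b.append mutates the shared list): a = [19, 48, 25, 89], b = [19, 48, 25, 89]

[19, 48, 25, 89]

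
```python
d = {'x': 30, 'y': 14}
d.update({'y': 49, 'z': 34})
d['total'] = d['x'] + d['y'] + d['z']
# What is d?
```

After line 1: d = {'x': 30, 'y': 14}
After line 2 (y overwritten, z added): d = {'x': 30, 'y': 49, 'z': 34}
After line 3 (total = 30 + 49 + 34 = 113): d = {'x': 30, 'y': 49, 'z': 34, 'total': 113}

{'x': 30, 'y': 49, 'z': 34, 'total': 113}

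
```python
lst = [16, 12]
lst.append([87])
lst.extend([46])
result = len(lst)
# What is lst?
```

After line 1: lst = [16, 12]
After line 2 (append adds [87] as single element): lst = [16, 12, [87]]
After line 3 (extend unpacks [46], adds 46): lst = [16, 12, [87], 46]
After line 4: result = len(lst) = 4

[16, 12, [87], 46]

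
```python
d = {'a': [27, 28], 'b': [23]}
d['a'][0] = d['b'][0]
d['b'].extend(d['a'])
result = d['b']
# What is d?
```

After line 1: d = {'a': [27, 28], 'b': [23]}
After line 2 (a[0] = b[0] = 23): d = {'a': [23, 28], 'b': [23]}
After line 3 (b.extend(a) appends [23, 28]): d = {'a': [23, 28], 'b': [23, 23, 28]}
After line 4: result = d['b'] = [23, 23, 28]

{'a': [23, 28], 'b': [23, 23, 28]}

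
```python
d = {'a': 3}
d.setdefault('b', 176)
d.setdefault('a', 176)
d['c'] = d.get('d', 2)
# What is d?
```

After line 1: d = {'a': 3}
After line 2 (setdefault adds 'b'=176): d = {'a': 3, 'b': 176}
After line 3 (setdefault 'a' no-op, already exists): d = {'a': 3, 'b': 176}
After line 4 (get('d', 2) returns default since 'd' not in d): d = {'a': 3, 'b': 176, 'c': 2}

{'a': 3, 'b': 176, 'c': 2}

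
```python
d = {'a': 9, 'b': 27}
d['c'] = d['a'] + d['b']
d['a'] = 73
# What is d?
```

After line 1: d = {'a': 9, 'b': 27}
After line 2 (d['c'] = 9 + 27): d = {'a': 9, 'b': 27, 'c': 36}
After line 3: d = {'a': 73, 'b': 27, 'c': 36}

{'a': 73, 'b': 27, 'c': 36}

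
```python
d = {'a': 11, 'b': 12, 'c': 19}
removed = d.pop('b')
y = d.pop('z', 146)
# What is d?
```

After line 1: d = {'a': 11, 'b': 12, 'c': 19}
After line 2 (pop 'b' returns 12): d = {'a': 11, 'c': 19}, removed = 12
After line 3 (pop 'z' missing, returns default 146): d = {'a': 11, 'c': 19}, y = 146

{'a': 11, 'c': 19}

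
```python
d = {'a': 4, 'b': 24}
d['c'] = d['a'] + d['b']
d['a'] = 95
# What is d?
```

After line 1: d = {'a': 4, 'b': 24}
After line 2 (d['c'] = 4 + 24): d = {'a': 4, 'b': 24, 'c': 28}
After line 3: d = {'a': 95, 'b': 24, 'c': 28}

{'a': 95, 'b': 24, 'c': 28}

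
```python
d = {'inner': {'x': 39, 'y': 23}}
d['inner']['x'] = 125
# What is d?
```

After line 1: d = {'inner': {'x': 39, 'y': 23}}
After line 2 (inner x overwritten): d = {'inner': {'x': 125, 'y': 23}}

{'inner': {'x': 125, 'y': 23}}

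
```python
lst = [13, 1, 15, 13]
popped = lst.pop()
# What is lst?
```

[13, 1, 15]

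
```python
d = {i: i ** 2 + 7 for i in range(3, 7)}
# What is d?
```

{3: 16, 4: 23, 5: 32, 6: 43}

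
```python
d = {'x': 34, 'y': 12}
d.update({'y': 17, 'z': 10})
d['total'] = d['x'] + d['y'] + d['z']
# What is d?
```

After line 1: d = {'x': 34, 'y': 12}
After line 2 (y overwritten, z added): d = {'x': 34, 'y': 17, 'z': 10}
After line 3 (total = 34 + 17 + 10 = 61): d = {'x': 34, 'y': 17, 'z': 10, 'total': 61}

{'x': 34, 'y': 17, 'z': 10, 'total': 61}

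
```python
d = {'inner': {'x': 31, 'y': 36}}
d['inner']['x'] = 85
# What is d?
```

After line 1: d = {'inner': {'x': 31, 'y': 36}}
After line 2 (inner x overwritten): d = {'inner': {'x': 85, 'y': 36}}

{'inner': {'x': 85, 'y': 36}}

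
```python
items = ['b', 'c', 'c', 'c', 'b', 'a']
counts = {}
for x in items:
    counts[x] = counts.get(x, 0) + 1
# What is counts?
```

Initial: counts = {}, items = ['b', 'c', 'c', 'c', 'b', 'a']
See 'b': counts = {'b': 1}
See 'c': counts = {'b': 1, 'c': 1}
See 'c': counts = {'b': 1, 'c': 2}
See 'c': counts = {'b': 1, 'c': 3}
See 'b': counts = {'b': 2, 'c': 3}
See 'a': counts = {'b': 2, 'c': 3, 'a': 1}

{'b': 2, 'c': 3, 'a': 1}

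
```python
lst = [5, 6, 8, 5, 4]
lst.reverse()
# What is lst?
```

[4, 5, 8, 6, 5]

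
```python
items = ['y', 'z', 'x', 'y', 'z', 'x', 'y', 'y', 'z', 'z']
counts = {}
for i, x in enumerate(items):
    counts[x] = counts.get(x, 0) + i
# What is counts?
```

Initial: counts = {}, items = ['y', 'z', 'x', 'y', 'z', 'x', 'y', 'y', 'z', 'z']
i=0, x='y': counts = {'y': 0}
i=1, x='z': counts = {'y': 0, 'z': 1}
i=2, x='x': counts = {'y': 0, 'z': 1, 'x': 2}
i=3, x='y': counts = {'y': 3, 'z': 1, 'x': 2}
i=4, x='z': counts = {'y': 3, 'z': 5, 'x': 2}
i=5, x='x': counts = {'y': 3, 'z': 5, 'x': 7}
i=6, x='y': counts = {'y': 9, 'z': 5, 'x': 7}
i=7, x='y': counts = {'y': 16, 'z': 5, 'x': 7}
i=8, x='z': counts = {'y': 16, 'z': 13, 'x': 7}
i=9, x='z': counts = {'y': 16, 'z': 22, 'x': 7}

{'y': 16, 'z': 22, 'x': 7}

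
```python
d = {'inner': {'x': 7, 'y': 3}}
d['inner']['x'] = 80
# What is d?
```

After line 1: d = {'inner': {'x': 7, 'y': 3}}
After line 2 (inner x overwritten): d = {'inner': {'x': 80, 'y': 3}}

{'inner': {'x': 80, 'y': 3}}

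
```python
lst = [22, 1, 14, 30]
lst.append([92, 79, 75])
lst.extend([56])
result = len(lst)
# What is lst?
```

After line 1: lst = [22, 1, 14, 30]
After line 2 (append adds [92, 79, 75] as single element): lst = [22, 1, 14, 30, [92, 79, 75]]
After line 3 (extend unpacks [56], adds 56): lst = [22, 1, 14, 30, [92, 79, 75], 56]
After line 4: result = len(lst) = 6

[22, 1, 14, 30, [92, 79, 75], 56]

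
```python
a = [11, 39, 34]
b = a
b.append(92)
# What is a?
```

After line 1: a = [11, 39, 34]
After line 2 (b = a is an alias, same object): a = [11, 39, 34], b = [11, 39, 34]
After line 3 (b.append mutates the shared list): a = [11, 39, 34, 92], b = [11, 39, 34, 92]

[11, 39, 34, 92]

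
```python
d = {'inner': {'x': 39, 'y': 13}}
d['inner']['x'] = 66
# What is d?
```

After line 1: d = {'inner': {'x': 39, 'y': 13}}
After line 2 (inner x overwritten): d = {'inner': {'x': 66, 'y': 13}}

{'inner': {'x': 66, 'y': 13}}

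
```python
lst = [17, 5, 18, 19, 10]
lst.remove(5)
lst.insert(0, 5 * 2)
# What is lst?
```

After line 1: lst = [17, 5, 18, 19, 10]
After line 2 (remove first 5): lst = [17, 18, 19, 10]
After line 3 (insert 10 at index 0): lst = [10, 17, 18, 19, 10]

[10, 17, 18, 19, 10]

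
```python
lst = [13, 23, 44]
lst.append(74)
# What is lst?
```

[13, 23, 44, 74]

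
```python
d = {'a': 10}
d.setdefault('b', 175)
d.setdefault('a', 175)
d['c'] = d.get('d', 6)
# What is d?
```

After line 1: d = {'a': 10}
After line 2 (setdefault adds 'b'=175): d = {'a': 10, 'b': 175}
After line 3 (setdefault 'a' no-op, already exists): d = {'a': 10, 'b': 175}
After line 4 (get('d', 6) returns default since 'd' not in d): d = {'a': 10, 'b': 175, 'c': 6}

{'a': 10, 'b': 175, 'c': 6}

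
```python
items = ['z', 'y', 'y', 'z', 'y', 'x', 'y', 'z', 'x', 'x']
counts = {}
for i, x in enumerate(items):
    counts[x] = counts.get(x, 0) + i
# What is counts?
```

Initial: counts = {}, items = ['z', 'y', 'y', 'z', 'y', 'x', 'y', 'z', 'x', 'x']
i=0, x='z': counts = {'z': 0}
i=1, x='y': counts = {'z': 0, 'y': 1}
i=2, x='y': counts = {'z': 0, 'y': 3}
i=3, x='z': counts = {'z': 3, 'y': 3}
i=4, x='y': counts = {'z': 3, 'y': 7}
i=5, x='x': counts = {'z': 3, 'y': 7, 'x': 5}
i=6, x='y': counts = {'z': 3, 'y': 13, 'x': 5}
i=7, x='z': counts = {'z': 10, 'y': 13, 'x': 5}
i=8, x='x': counts = {'z': 10, 'y': 13, 'x': 13}
i=9, x='x': counts = {'z': 10, 'y': 13, 'x': 22}

{'z': 10, 'y': 13, 'x': 22}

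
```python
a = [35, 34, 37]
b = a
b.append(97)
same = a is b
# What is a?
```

After line 1: a = [35, 34, 37]
After line 2 (b = a is an alias, same object): a = [35, 34, 37], b = [35, 34, 37]
After line 3 (b.append mutates the shared list): a = [35, 34, 37, 97], b = [35, 34, 37, 97]
After line 4 (same = a is b; same object -> True): same = True

[35, 34, 37, 97]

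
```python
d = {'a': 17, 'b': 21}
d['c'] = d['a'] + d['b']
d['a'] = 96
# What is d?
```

After line 1: d = {'a': 17, 'b': 21}
After line 2 (d['c'] = 17 + 21): d = {'a': 17, 'b': 21, 'c': 38}
After line 3: d = {'a': 96, 'b': 21, 'c': 38}

{'a': 96, 'b': 21, 'c': 38}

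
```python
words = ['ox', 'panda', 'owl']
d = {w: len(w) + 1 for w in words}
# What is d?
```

{'ox': 3, 'panda': 6, 'owl': 4}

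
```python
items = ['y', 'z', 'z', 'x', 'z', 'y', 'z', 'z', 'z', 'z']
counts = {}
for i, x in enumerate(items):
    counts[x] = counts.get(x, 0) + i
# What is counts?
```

Initial: counts = {}, items = ['y', 'z', 'z', 'x', 'z', 'y', 'z', 'z', 'z', 'z']
i=0, x='y': counts = {'y': 0}
i=1, x='z': counts = {'y': 0, 'z': 1}
i=2, x='z': counts = {'y': 0, 'z': 3}
i=3, x='x': counts = {'y': 0, 'z': 3, 'x': 3}
i=4, x='z': counts = {'y': 0, 'z': 7, 'x': 3}
i=5, x='y': counts = {'y': 5, 'z': 7, 'x': 3}
i=6, x='z': counts = {'y': 5, 'z': 13, 'x': 3}
i=7, x='z': counts = {'y': 5, 'z': 20, 'x': 3}
i=8, x='z': counts = {'y': 5, 'z': 28, 'x': 3}
i=9, x='z': counts = {'y': 5, 'z': 37, 'x': 3}

{'y': 5, 'z': 37, 'x': 3}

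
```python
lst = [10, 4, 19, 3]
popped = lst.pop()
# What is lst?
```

[10, 4, 19]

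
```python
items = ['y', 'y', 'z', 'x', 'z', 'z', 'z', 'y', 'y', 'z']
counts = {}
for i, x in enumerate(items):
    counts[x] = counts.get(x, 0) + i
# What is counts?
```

Initial: counts = {}, items = ['y', 'y', 'z', 'x', 'z', 'z', 'z', 'y', 'y', 'z']
i=0, x='y': counts = {'y': 0}
i=1, x='y': counts = {'y': 1}
i=2, x='z': counts = {'y': 1, 'z': 2}
i=3, x='x': counts = {'y': 1, 'z': 2, 'x': 3}
i=4, x='z': counts = {'y': 1, 'z': 6, 'x': 3}
i=5, x='z': counts = {'y': 1, 'z': 11, 'x': 3}
i=6, x='z': counts = {'y': 1, 'z': 17, 'x': 3}
i=7, x='y': counts = {'y': 8, 'z': 17, 'x': 3}
i=8, x='y': counts = {'y': 16, 'z': 17, 'x': 3}
i=9, x='z': counts = {'y': 16, 'z': 26, 'x': 3}

{'y': 16, 'z': 26, 'x': 3}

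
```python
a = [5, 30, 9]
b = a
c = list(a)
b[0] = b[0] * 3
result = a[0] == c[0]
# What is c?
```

After line 1: a = [5, 30, 9]
After line 2 (b = a, alias): a = [5, 30, 9], b = [5, 30, 9]
After line 3 (c = list(a) is a copy, new object): c = [5, 30, 9]
After line 4 (b[0] = 5 * 3 = 15; mutates shared a/b): a = b = [15, 30, 9], c = [5, 30, 9]
After line 5 (a[0] = 15, c[0] = 5; result = False)

[5, 30, 9]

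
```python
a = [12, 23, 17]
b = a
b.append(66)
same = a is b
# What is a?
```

After line 1: a = [12, 23, 17]
After line 2 (b = a is an alias, same object): a = [12, 23, 17], b = [12, 23, 17]
After line 3 (b.append mutates the shared list): a = [12, 23, 17, 66], b = [12, 23, 17, 66]
After line 4 (same = a is b; same object -> True): same = True

[12, 23, 17, 66]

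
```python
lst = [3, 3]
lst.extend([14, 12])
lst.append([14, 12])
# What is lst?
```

After line 1: lst = [3, 3]
After line 2 (extend unpacks [14, 12]): lst = [3, 3, 14, 12]
After line 3 (append adds [14, 12] as single element): lst = [3, 3, 14, 12, [14, 12]]

[3, 3, 14, 12, [14, 12]]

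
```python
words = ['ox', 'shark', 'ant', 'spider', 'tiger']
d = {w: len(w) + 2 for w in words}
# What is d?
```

{'ox': 4, 'shark': 7, 'ant': 5, 'spider': 8, 'tiger': 7}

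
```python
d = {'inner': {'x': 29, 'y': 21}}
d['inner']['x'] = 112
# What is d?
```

After line 1: d = {'inner': {'x': 29, 'y': 21}}
After line 2 (inner x overwritten): d = {'inner': {'x': 112, 'y': 21}}

{'inner': {'x': 112, 'y': 21}}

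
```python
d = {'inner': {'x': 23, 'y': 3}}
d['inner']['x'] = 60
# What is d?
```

After line 1: d = {'inner': {'x': 23, 'y': 3}}
After line 2 (inner x overwritten): d = {'inner': {'x': 60, 'y': 3}}

{'inner': {'x': 60, 'y': 3}}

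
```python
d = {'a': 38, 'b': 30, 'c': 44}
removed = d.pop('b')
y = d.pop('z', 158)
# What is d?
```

After line 1: d = {'a': 38, 'b': 30, 'c': 44}
After line 2 (pop 'b' returns 30): d = {'a': 38, 'c': 44}, removed = 30
After line 3 (pop 'z' missing, returns default 158): d = {'a': 38, 'c': 44}, y = 158

{'a': 38, 'c': 44}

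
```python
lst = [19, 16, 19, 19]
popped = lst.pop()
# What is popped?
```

19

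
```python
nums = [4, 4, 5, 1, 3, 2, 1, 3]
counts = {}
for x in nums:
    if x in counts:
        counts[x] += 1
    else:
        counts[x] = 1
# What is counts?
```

Initial: counts = {}, nums = [4, 4, 5, 1, 3, 2, 1, 3]
See 4: counts = {4: 1}
See 4: counts = {4: 2}
See 5: counts = {4: 2, 5: 1}
See 1: counts = {4: 2, 5: 1, 1: 1}
See 3: counts = {4: 2, 5: 1, 1: 1, 3: 1}
See 2: counts = {4: 2, 5: 1, 1: 1, 3: 1, 2: 1}
See 1: counts = {4: 2, 5: 1, 1: 2, 3: 1, 2: 1}
See 3: counts = {4: 2, 5: 1, 1: 2, 3: 2, 2: 1}

{4: 2, 5: 1, 1: 2, 3: 2, 2: 1}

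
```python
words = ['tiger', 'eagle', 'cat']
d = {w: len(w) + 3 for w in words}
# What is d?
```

{'tiger': 8, 'eagle': 8, 'cat': 6}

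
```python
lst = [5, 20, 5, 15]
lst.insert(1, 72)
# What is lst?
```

[5, 72, 20, 5, 15]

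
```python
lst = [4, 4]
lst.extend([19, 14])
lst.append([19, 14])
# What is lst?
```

After line 1: lst = [4, 4]
After line 2 (extend unpacks [19, 14]): lst = [4, 4, 19, 14]
After line 3 (append adds [19, 14] as single element): lst = [4, 4, 19, 14, [19, 14]]

[4, 4, 19, 14, [19, 14]]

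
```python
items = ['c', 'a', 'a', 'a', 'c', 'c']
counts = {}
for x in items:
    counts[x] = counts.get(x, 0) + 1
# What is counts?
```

Initial: counts = {}, items = ['c', 'a', 'a', 'a', 'c', 'c']
See 'c': counts = {'c': 1}
See 'a': counts = {'c': 1, 'a': 1}
See 'a': counts = {'c': 1, 'a': 2}
See 'a': counts = {'c': 1, 'a': 3}
See 'c': counts = {'c': 2, 'a': 3}
See 'c': counts = {'c': 3, 'a': 3}

{'c': 3, 'a': 3}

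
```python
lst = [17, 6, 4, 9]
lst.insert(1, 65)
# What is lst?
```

[17, 65, 6, 4, 9]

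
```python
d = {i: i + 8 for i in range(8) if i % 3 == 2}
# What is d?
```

{2: 10, 5: 13}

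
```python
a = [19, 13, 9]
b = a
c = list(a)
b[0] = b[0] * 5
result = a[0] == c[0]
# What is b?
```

After line 1: a = [19, 13, 9]
After line 2 (b = a, alias): a = [19, 13, 9], b = [19, 13, 9]
After line 3 (c = list(a) is a copy, new object): c = [19, 13, 9]
After line 4 (b[0] = 19 * 5 = 95; mutates shared a/b): a = b = [95, 13, 9], c = [19, 13, 9]
After line 5 (a[0] = 95, c[0] = 19; result = False)

[95, 13, 9]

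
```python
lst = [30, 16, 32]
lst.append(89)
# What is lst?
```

[30, 16, 32, 89]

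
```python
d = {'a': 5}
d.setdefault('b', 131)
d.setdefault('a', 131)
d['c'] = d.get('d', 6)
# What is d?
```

After line 1: d = {'a': 5}
After line 2 (setdefault adds 'b'=131): d = {'a': 5, 'b': 131}
After line 3 (setdefault 'a' no-op, already exists): d = {'a': 5, 'b': 131}
After line 4 (get('d', 6) returns default since 'd' not in d): d = {'a': 5, 'b': 131, 'c': 6}

{'a': 5, 'b': 131, 'c': 6}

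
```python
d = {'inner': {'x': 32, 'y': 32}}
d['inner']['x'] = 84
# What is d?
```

After line 1: d = {'inner': {'x': 32, 'y': 32}}
After line 2 (inner x overwritten): d = {'inner': {'x': 84, 'y': 32}}

{'inner': {'x': 84, 'y': 32}}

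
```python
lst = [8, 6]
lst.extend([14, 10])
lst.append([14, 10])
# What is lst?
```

After line 1: lst = [8, 6]
After line 2 (extend unpacks [14, 10]): lst = [8, 6, 14, 10]
After line 3 (append adds [14, 10] as single element): lst = [8, 6, 14, 10, [14, 10]]

[8, 6, 14, 10, [14, 10]]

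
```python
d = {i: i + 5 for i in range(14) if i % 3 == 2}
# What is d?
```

{2: 7, 5: 10, 8: 13, 11: 16}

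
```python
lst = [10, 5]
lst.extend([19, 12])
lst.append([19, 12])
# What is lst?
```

After line 1: lst = [10, 5]
After line 2 (extend unpacks [19, 12]): lst = [10, 5, 19, 12]
After line 3 (append adds [19, 12] as single element): lst = [10, 5, 19, 12, [19, 12]]

[10, 5, 19, 12, [19, 12]]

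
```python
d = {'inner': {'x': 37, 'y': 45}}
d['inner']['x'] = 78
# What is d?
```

After line 1: d = {'inner': {'x': 37, 'y': 45}}
After line 2 (inner x overwritten): d = {'inner': {'x': 78, 'y': 45}}

{'inner': {'x': 78, 'y': 45}}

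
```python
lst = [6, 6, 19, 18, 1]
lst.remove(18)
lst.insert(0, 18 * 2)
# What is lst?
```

After line 1: lst = [6, 6, 19, 18, 1]
After line 2 (remove first 18): lst = [6, 6, 19, 1]
After line 3 (insert 36 at index 0): lst = [36, 6, 6, 19, 1]

[36, 6, 6, 19, 1]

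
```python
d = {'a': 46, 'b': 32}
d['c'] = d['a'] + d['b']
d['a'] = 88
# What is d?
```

After line 1: d = {'a': 46, 'b': 32}
After line 2 (d['c'] = 46 + 32): d = {'a': 46, 'b': 32, 'c': 78}
After line 3: d = {'a': 88, 'b': 32, 'c': 78}

{'a': 88, 'b': 32, 'c': 78}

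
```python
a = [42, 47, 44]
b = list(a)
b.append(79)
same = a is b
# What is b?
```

After line 1: a = [42, 47, 44]
After line 2 (b = list(a) is a shallow copy, new object): a = [42, 47, 44], b = [42, 47, 44]
After line 3 (append only mutates b): a = [42, 47, 44], b = [42, 47, 44, 79]
After line 4 (same = a is b; different objects -> False): same = False

[42, 47, 44, 79]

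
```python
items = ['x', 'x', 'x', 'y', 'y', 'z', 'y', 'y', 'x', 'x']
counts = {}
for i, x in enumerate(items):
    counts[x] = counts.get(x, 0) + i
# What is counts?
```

Initial: counts = {}, items = ['x', 'x', 'x', 'y', 'y', 'z', 'y', 'y', 'x', 'x']
i=0, x='x': counts = {'x': 0}
i=1, x='x': counts = {'x': 1}
i=2, x='x': counts = {'x': 3}
i=3, x='y': counts = {'x': 3, 'y': 3}
i=4, x='y': counts = {'x': 3, 'y': 7}
i=5, x='z': counts = {'x': 3, 'y': 7, 'z': 5}
i=6, x='y': counts = {'x': 3, 'y': 13, 'z': 5}
i=7, x='y': counts = {'x': 3, 'y': 20, 'z': 5}
i=8, x='x': counts = {'x': 11, 'y': 20, 'z': 5}
i=9, x='x': counts = {'x': 20, 'y': 20, 'z': 5}

{'x': 20, 'y': 20, 'z': 5}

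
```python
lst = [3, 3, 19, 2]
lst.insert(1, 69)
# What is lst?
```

[3, 69, 3, 19, 2]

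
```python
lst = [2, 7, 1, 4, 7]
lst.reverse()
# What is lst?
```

[7, 4, 1, 7, 2]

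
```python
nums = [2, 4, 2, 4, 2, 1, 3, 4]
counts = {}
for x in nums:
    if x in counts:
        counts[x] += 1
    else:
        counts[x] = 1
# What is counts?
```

Initial: counts = {}, nums = [2, 4, 2, 4, 2, 1, 3, 4]
See 2: counts = {2: 1}
See 4: counts = {2: 1, 4: 1}
See 2: counts = {2: 2, 4: 1}
See 4: counts = {2: 2, 4: 2}
See 2: counts = {2: 3, 4: 2}
See 1: counts = {2: 3, 4: 2, 1: 1}
See 3: counts = {2: 3, 4: 2, 1: 1, 3: 1}
See 4: counts = {2: 3, 4: 3, 1: 1, 3: 1}

{2: 3, 4: 3, 1: 1, 3: 1}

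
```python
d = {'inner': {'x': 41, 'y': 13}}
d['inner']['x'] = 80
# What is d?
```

After line 1: d = {'inner': {'x': 41, 'y': 13}}
After line 2 (inner x overwritten): d = {'inner': {'x': 80, 'y': 13}}

{'inner': {'x': 80, 'y': 13}}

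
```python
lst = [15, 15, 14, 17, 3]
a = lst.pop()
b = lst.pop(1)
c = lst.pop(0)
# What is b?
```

After line 1: lst = [15, 15, 14, 17, 3]
After line 2 (pop() -> a = 3): lst = [15, 15, 14, 17]
After line 3 (pop(1) -> b = 15): lst = [15, 14, 17]
After line 4 (pop(0) -> c = 15): lst = [14, 17]

15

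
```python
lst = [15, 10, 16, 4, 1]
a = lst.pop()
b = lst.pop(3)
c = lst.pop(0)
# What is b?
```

After line 1: lst = [15, 10, 16, 4, 1]
After line 2 (pop() -> a = 1): lst = [15, 10, 16, 4]
After line 3 (pop(3) -> b = 4): lst = [15, 10, 16]
After line 4 (pop(0) -> c = 15): lst = [10, 16]

4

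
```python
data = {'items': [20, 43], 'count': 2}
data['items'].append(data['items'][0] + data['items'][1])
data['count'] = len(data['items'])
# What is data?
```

After line 1: data = {'items': [20, 43], 'count': 2}
After line 2 (append 20 + 43 = 63): data = {'items': [20, 43, 63], 'count': 2}
After line 3 (count = len(items) = 3): data = {'items': [20, 43, 63], 'count': 3}

{'items': [20, 43, 63], 'count': 3}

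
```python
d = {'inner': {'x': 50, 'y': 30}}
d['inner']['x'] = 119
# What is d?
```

After line 1: d = {'inner': {'x': 50, 'y': 30}}
After line 2 (inner x overwritten): d = {'inner': {'x': 119, 'y': 30}}

{'inner': {'x': 119, 'y': 30}}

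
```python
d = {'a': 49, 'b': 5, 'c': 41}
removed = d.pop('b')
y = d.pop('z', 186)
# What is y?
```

After line 1: d = {'a': 49, 'b': 5, 'c': 41}
After line 2 (pop 'b' returns 5): d = {'a': 49, 'c': 41}, removed = 5
After line 3 (pop 'z' missing, returns default 186): d = {'a': 49, 'c': 41}, y = 186

186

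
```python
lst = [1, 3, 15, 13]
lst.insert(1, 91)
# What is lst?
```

[1, 91, 3, 15, 13]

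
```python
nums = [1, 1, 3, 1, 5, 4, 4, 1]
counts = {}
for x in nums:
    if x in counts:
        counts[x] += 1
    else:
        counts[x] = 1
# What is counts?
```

Initial: counts = {}, nums = [1, 1, 3, 1, 5, 4, 4, 1]
See 1: counts = {1: 1}
See 1: counts = {1: 2}
See 3: counts = {1: 2, 3: 1}
See 1: counts = {1: 3, 3: 1}
See 5: counts = {1: 3, 3: 1, 5: 1}
See 4: counts = {1: 3, 3: 1, 5: 1, 4: 1}
See 4: counts = {1: 3, 3: 1, 5: 1, 4: 2}
See 1: counts = {1: 4, 3: 1, 5: 1, 4: 2}

{1: 4, 3: 1, 5: 1, 4: 2}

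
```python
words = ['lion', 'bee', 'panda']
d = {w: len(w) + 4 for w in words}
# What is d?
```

{'lion': 8, 'bee': 7, 'panda': 9}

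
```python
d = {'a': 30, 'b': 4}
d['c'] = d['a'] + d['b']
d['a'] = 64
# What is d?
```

After line 1: d = {'a': 30, 'b': 4}
After line 2 (d['c'] = 30 + 4): d = {'a': 30, 'b': 4, 'c': 34}
After line 3: d = {'a': 64, 'b': 4, 'c': 34}

{'a': 64, 'b': 4, 'c': 34}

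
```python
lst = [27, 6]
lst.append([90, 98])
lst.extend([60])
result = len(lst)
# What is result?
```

After line 1: lst = [27, 6]
After line 2 (append adds [90, 98] as single element): lst = [27, 6, [90, 98]]
After line 3 (extend unpacks [60], adds 60): lst = [27, 6, [90, 98], 60]
After line 4: result = len(lst) = 4

4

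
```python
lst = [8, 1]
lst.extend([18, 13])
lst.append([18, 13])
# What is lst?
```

After line 1: lst = [8, 1]
After line 2 (extend unpacks [18, 13]): lst = [8, 1, 18, 13]
After line 3 (append adds [18, 13] as single element): lst = [8, 1, 18, 13, [18, 13]]

[8, 1, 18, 13, [18, 13]]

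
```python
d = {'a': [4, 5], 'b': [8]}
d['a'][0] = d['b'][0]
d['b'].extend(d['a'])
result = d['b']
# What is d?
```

After line 1: d = {'a': [4, 5], 'b': [8]}
After line 2 (a[0] = b[0] = 8): d = {'a': [8, 5], 'b': [8]}
After line 3 (b.extend(a) appends [8, 5]): d = {'a': [8, 5], 'b': [8, 8, 5]}
After line 4: result = d['b'] = [8, 8, 5]

{'a': [8, 5], 'b': [8, 8, 5]}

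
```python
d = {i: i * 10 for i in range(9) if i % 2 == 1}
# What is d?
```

{1: 10, 3: 30, 5: 50, 7: 70}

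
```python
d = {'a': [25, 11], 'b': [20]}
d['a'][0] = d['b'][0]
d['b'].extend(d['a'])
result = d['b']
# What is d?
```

After line 1: d = {'a': [25, 11], 'b': [20]}
After line 2 (a[0] = b[0] = 20): d = {'a': [20, 11], 'b': [20]}
After line 3 (b.extend(a) appends [20, 11]): d = {'a': [20, 11], 'b': [20, 20, 11]}
After line 4: result = d['b'] = [20, 20, 11]

{'a': [20, 11], 'b': [20, 20, 11]}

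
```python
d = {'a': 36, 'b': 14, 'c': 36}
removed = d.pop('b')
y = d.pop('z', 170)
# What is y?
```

After line 1: d = {'a': 36, 'b': 14, 'c': 36}
After line 2 (pop 'b' returns 14): d = {'a': 36, 'c': 36}, removed = 14
After line 3 (pop 'z' missing, returns default 170): d = {'a': 36, 'c': 36}, y = 170

170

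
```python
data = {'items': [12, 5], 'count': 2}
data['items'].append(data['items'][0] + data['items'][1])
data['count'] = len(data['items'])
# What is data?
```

After line 1: data = {'items': [12, 5], 'count': 2}
After line 2 (append 12 + 5 = 17): data = {'items': [12, 5, 17], 'count': 2}
After line 3 (count = len(items) = 3): data = {'items': [12, 5, 17], 'count': 3}

{'items': [12, 5, 17], 'count': 3}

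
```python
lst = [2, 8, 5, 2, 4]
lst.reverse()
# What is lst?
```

[4, 2, 5, 8, 2]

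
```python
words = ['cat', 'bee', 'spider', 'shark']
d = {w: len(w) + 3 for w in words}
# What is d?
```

{'cat': 6, 'bee': 6, 'spider': 9, 'shark': 8}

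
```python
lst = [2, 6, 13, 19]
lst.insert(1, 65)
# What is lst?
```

[2, 65, 6, 13, 19]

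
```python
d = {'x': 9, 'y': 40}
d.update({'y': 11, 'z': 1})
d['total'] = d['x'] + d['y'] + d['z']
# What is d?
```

After line 1: d = {'x': 9, 'y': 40}
After line 2 (y overwritten, z added): d = {'x': 9, 'y': 11, 'z': 1}
After line 3 (total = 9 + 11 + 1 = 21): d = {'x': 9, 'y': 11, 'z': 1, 'total': 21}

{'x': 9, 'y': 11, 'z': 1, 'total': 21}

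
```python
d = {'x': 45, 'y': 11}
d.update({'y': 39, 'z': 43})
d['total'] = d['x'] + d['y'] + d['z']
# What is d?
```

After line 1: d = {'x': 45, 'y': 11}
After line 2 (y overwritten, z added): d = {'x': 45, 'y': 39, 'z': 43}
After line 3 (total = 45 + 39 + 43 = 127): d = {'x': 45, 'y': 39, 'z': 43, 'total': 127}

{'x': 45, 'y': 39, 'z': 43, 'total': 127}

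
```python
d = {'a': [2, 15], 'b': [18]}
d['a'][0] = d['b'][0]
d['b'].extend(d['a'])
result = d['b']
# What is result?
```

After line 1: d = {'a': [2, 15], 'b': [18]}
After line 2 (a[0] = b[0] = 18): d = {'a': [18, 15], 'b': [18]}
After line 3 (b.extend(a) appends [18, 15]): d = {'a': [18, 15], 'b': [18, 18, 15]}
After line 4: result = d['b'] = [18, 18, 15]

[18, 18, 15]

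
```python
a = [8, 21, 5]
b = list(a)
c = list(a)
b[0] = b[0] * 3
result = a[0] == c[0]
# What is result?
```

After line 1: a = [8, 21, 5]
After line 2 (b = list(a), copy): a = [8, 21, 5], b = [8, 21, 5]
After line 3 (c = list(a) is a copy, new object): c = [8, 21, 5]
After line 4 (b[0] = 8 * 3 = 24; only b mutates (copy)): a = [8, 21, 5], b = [24, 21, 5], c = [8, 21, 5]
After line 5 (a[0] = 8, c[0] = 8; result = True)

True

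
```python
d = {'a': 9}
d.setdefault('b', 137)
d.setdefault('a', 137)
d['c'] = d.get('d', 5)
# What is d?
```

After line 1: d = {'a': 9}
After line 2 (setdefault adds 'b'=137): d = {'a': 9, 'b': 137}
After line 3 (setdefault 'a' no-op, already exists): d = {'a': 9, 'b': 137}
After line 4 (get('d', 5) returns default since 'd' not in d): d = {'a': 9, 'b': 137, 'c': 5}

{'a': 9, 'b': 137, 'c': 5}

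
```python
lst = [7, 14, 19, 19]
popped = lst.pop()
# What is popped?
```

19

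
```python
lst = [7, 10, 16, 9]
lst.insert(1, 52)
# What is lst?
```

[7, 52, 10, 16, 9]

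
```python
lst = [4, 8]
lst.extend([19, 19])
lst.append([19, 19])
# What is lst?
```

After line 1: lst = [4, 8]
After line 2 (extend unpacks [19, 19]): lst = [4, 8, 19, 19]
After line 3 (append adds [19, 19] as single element): lst = [4, 8, 19, 19, [19, 19]]

[4, 8, 19, 19, [19, 19]]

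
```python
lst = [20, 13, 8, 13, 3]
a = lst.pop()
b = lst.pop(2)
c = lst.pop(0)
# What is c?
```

After line 1: lst = [20, 13, 8, 13, 3]
After line 2 (pop() -> a = 3): lst = [20, 13, 8, 13]
After line 3 (pop(2) -> b = 8): lst = [20, 13, 13]
After line 4 (pop(0) -> c = 20): lst = [13, 13]

20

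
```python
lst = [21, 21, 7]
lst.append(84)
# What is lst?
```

[21, 21, 7, 84]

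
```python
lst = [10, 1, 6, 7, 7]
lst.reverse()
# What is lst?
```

[7, 7, 6, 1, 10]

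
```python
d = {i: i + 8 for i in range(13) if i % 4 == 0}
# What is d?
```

{0: 8, 4: 12, 8: 16, 12: 20}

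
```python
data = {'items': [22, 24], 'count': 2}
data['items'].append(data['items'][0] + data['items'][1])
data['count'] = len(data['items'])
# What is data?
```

After line 1: data = {'items': [22, 24], 'count': 2}
After line 2 (append 22 + 24 = 46): data = {'items': [22, 24, 46], 'count': 2}
After line 3 (count = len(items) = 3): data = {'items': [22, 24, 46], 'count': 3}

{'items': [22, 24, 46], 'count': 3}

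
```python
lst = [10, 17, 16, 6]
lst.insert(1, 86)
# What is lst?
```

[10, 86, 17, 16, 6]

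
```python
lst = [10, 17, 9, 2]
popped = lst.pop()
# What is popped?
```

2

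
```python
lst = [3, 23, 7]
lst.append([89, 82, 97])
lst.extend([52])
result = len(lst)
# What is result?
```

After line 1: lst = [3, 23, 7]
After line 2 (append adds [89, 82, 97] as single element): lst = [3, 23, 7, [89, 82, 97]]
After line 3 (extend unpacks [52], adds 52): lst = [3, 23, 7, [89, 82, 97], 52]
After line 4: result = len(lst) = 5

5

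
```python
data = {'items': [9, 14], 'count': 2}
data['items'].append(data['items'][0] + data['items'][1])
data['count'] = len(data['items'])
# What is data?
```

After line 1: data = {'items': [9, 14], 'count': 2}
After line 2 (append 9 + 14 = 23): data = {'items': [9, 14, 23], 'count': 2}
After line 3 (count = len(items) = 3): data = {'items': [9, 14, 23], 'count': 3}

{'items': [9, 14, 23], 'count': 3}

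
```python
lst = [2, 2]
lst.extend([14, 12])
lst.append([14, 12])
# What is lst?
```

After line 1: lst = [2, 2]
After line 2 (extend unpacks [14, 12]): lst = [2, 2, 14, 12]
After line 3 (append adds [14, 12] as single element): lst = [2, 2, 14, 12, [14, 12]]

[2, 2, 14, 12, [14, 12]]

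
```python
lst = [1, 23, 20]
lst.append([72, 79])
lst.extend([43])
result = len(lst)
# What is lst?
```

After line 1: lst = [1, 23, 20]
After line 2 (append adds [72, 79] as single element): lst = [1, 23, 20, [72, 79]]
After line 3 (extend unpacks [43], adds 43): lst = [1, 23, 20, [72, 79], 43]
After line 4: result = len(lst) = 5

[1, 23, 20, [72, 79], 43]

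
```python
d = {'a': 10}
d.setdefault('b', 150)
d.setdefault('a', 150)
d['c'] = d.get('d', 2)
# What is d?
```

After line 1: d = {'a': 10}
After line 2 (setdefault adds 'b'=150): d = {'a': 10, 'b': 150}
After line 3 (setdefault 'a' no-op, already exists): d = {'a': 10, 'b': 150}
After line 4 (get('d', 2) returns default since 'd' not in d): d = {'a': 10, 'b': 150, 'c': 2}

{'a': 10, 'b': 150, 'c': 2}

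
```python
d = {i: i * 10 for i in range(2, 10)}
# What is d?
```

{2: 20, 3: 30, 4: 40, 5: 50, 6: 60, 7: 70, 8: 80, 9: 90}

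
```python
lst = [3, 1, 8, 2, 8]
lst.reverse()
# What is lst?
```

[8, 2, 8, 1, 3]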